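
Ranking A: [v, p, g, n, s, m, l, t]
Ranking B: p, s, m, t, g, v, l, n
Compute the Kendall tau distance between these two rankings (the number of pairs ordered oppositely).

Assign each item its position (1..8) in the first ordering, then rewrite the second ordering as that position sequence:
positions: v→1, p→2, g→3, n→4, s→5, m→6, l→7, t→8
second ordering as positions: [2, 5, 6, 8, 3, 1, 7, 4]
Discordant pairs = inversions in this position sequence.
2: 1 → 1
5: 3, 1, 4 → 3
6: 3, 1, 4 → 3
8: 3, 1, 7, 4 → 4
3: 1 → 1
1: 0
7: 4 → 1
4: 0
Total: 1 + 3 + 3 + 4 + 1 + 0 + 1 + 0 = 13

13 discordant pairs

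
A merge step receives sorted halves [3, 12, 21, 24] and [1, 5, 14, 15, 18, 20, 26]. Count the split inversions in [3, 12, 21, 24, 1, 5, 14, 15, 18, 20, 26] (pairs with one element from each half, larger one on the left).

For each element r of the right run, count left-run elements greater than r:
r = 1: 3, 12, 21, 24 → 4
r = 5: 12, 21, 24 → 3
r = 14: 21, 24 → 2
r = 15: 21, 24 → 2
r = 18: 21, 24 → 2
r = 20: 21, 24 → 2
r = 26: none → 0
Cross-inversions: 4 + 3 + 2 + 2 + 2 + 2 + 0 = 15

15 split inversions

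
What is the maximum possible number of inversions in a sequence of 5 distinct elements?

10

The maximum occurs when the array is in strictly decreasing order: every one of the C(5, 2) pairs is inverted.
C(5, 2) = 5·4/2 = 10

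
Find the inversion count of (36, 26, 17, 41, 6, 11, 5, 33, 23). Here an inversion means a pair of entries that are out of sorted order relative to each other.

Sweep left to right; for each value list the smaller values that follow it:
36 → 26, 17, 6, 11, 5, 33, 23 → 7
26 → 17, 6, 11, 5, 23 → 5
17 → 6, 11, 5 → 3
41 → 6, 11, 5, 33, 23 → 5
6 → 5 → 1
11 → 5 → 1
5 → none → 0
33 → 23 → 1
23 → none → 0
Sum: 7 + 5 + 3 + 5 + 1 + 1 + 0 + 1 + 0 = 23

23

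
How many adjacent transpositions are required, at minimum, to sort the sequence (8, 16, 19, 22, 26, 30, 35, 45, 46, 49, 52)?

Swaps: 0

Minimum adjacent swaps = number of inversions (each swap of adjacent out-of-order elements removes one inversion and no swap can remove more).
Count inversions — for each element, later elements that are smaller:
8: none → 0
16: none → 0
19: none → 0
22: none → 0
26: none → 0
30: none → 0
35: none → 0
45: none → 0
46: none → 0
49: none → 0
52: none → 0
Total inversions: 0 + 0 + 0 + 0 + 0 + 0 + 0 + 0 + 0 + 0 + 0 = 0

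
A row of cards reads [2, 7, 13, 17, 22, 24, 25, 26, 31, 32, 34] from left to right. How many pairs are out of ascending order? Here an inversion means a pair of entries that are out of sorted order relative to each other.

Count, for each position, how many later elements it exceeds:
2: 0
7: 0
13: 0
17: 0
22: 0
24: 0
25: 0
26: 0
31: 0
32: 0
34: 0
Sum: 0 + 0 + 0 + 0 + 0 + 0 + 0 + 0 + 0 + 0 + 0 = 0

0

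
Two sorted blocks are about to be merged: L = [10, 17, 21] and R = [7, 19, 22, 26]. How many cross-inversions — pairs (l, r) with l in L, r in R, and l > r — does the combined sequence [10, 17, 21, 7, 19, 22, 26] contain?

4

Count, for every r in R, how many entries of L exceed r:
r = 7: 10, 17, 21 → 3
r = 19: 21 → 1
r = 22: none → 0
r = 26: none → 0
Cross-inversions: 3 + 1 + 0 + 0 = 4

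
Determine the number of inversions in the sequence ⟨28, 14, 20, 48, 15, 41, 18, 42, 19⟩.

16

Sweep left to right; for each value list the smaller values that follow it:
28 → 14, 20, 15, 18, 19 → 5
14 → none → 0
20 → 15, 18, 19 → 3
48 → 15, 41, 18, 42, 19 → 5
15 → none → 0
41 → 18, 19 → 2
18 → none → 0
42 → 19 → 1
19 → none → 0
Sum: 5 + 0 + 3 + 5 + 0 + 2 + 0 + 1 + 0 = 16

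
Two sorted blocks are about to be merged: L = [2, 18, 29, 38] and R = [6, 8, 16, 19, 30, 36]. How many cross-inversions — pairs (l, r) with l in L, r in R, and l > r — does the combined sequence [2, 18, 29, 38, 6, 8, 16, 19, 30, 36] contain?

Count, for every r in R, how many entries of L exceed r:
r = 6: 18, 29, 38 → 3
r = 8: 18, 29, 38 → 3
r = 16: 18, 29, 38 → 3
r = 19: 29, 38 → 2
r = 30: 38 → 1
r = 36: 38 → 1
Cross-inversions: 3 + 3 + 3 + 2 + 1 + 1 = 13

Split inversions: 13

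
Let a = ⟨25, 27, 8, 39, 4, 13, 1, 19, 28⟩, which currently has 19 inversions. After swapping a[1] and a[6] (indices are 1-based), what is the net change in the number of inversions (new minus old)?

-1

Positions 1 and 6 hold 25 and 13; after swapping, the array is [13, 27, 8, 39, 4, 25, 1, 19, 28].
Count, for each position, how many later elements it exceeds:
13: 3
27: 5
8: 2
39: 5
4: 1
25: 2
1: 0
19: 0
28: 0
Sum: 3 + 5 + 2 + 5 + 1 + 2 + 0 + 0 + 0 = 18
Change: 18 − 19 = -1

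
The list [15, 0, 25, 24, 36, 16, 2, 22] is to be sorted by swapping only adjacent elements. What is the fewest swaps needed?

The minimum number of adjacent swaps to sort an array equals its inversion count, since every such swap removes exactly one inversion.
Count inversions — for each element, later elements that are smaller:
15: 0, 2 → 2
0: none → 0
25: 24, 16, 2, 22 → 4
24: 16, 2, 22 → 3
36: 16, 2, 22 → 3
16: 2 → 1
2: none → 0
22: none → 0
Total inversions: 2 + 0 + 4 + 3 + 3 + 1 + 0 + 0 = 13

13 adjacent swaps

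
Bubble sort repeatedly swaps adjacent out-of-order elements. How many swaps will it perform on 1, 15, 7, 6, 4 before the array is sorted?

The minimum number of adjacent swaps to sort an array equals its inversion count, since every such swap removes exactly one inversion.
Count inversions — for each element, later elements that are smaller:
1: none → 0
15: 7, 6, 4 → 3
7: 6, 4 → 2
6: 4 → 1
4: none → 0
Total inversions: 0 + 3 + 2 + 1 + 0 = 6

6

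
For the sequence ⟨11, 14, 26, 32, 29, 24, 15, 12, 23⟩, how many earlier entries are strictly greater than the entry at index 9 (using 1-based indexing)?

The element at index 9 is 23.
Elements before it: 11, 14, 26, 32, 29, 24, 15, 12
Those larger than 23: 26, 32, 29, 24

4 such elements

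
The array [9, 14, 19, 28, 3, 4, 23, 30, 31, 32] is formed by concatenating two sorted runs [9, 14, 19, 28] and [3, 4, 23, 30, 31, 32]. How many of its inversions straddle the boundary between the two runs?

Take each right-half value and tally the left-half values above it:
r = 3: 9, 14, 19, 28 → 4
r = 4: 9, 14, 19, 28 → 4
r = 23: 28 → 1
r = 30: none → 0
r = 31: none → 0
r = 32: none → 0
Cross-inversions: 4 + 4 + 1 + 0 + 0 + 0 = 9

Split inversions: 9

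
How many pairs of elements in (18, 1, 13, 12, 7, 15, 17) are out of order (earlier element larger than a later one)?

9

Count, for each position, how many later elements it exceeds:
18 → 1, 13, 12, 7, 15, 17 → 6
1 → none → 0
13 → 12, 7 → 2
12 → 7 → 1
7 → none → 0
15 → none → 0
17 → none → 0
Sum: 6 + 0 + 2 + 1 + 0 + 0 + 0 = 9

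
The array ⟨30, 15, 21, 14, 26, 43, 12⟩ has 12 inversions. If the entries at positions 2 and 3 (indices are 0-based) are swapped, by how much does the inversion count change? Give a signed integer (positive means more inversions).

-1

Positions 2 and 3 hold 21 and 14; after swapping, the array is [30, 15, 14, 21, 26, 43, 12].
Element-by-element contributions:
30 → 15, 14, 21, 26, 12 → 5
15 → 14, 12 → 2
14 → 12 → 1
21 → 12 → 1
26 → 12 → 1
43 → 12 → 1
12 → none → 0
Sum: 5 + 2 + 1 + 1 + 1 + 1 + 0 = 11
Change: 11 − 12 = -1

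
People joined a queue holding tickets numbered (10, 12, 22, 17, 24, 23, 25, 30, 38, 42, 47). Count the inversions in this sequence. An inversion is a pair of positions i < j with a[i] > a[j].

For each element, count later entries that are smaller:
10 → none → 0
12 → none → 0
22 → 17 → 1
17 → none → 0
24 → 23 → 1
23 → none → 0
25 → none → 0
30 → none → 0
38 → none → 0
42 → none → 0
47 → none → 0
Sum: 0 + 0 + 1 + 0 + 1 + 0 + 0 + 0 + 0 + 0 + 0 = 2

2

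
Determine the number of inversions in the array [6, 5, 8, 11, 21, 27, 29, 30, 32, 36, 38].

There is 1 inversion.

Element-by-element contributions:
6: 1
5: 0
8: 0
11: 0
21: 0
27: 0
29: 0
30: 0
32: 0
36: 0
38: 0
Sum: 1 + 0 + 0 + 0 + 0 + 0 + 0 + 0 + 0 + 0 + 0 = 1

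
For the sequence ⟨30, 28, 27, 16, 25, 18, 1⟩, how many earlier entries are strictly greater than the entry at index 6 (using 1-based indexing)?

The element at index 6 is 18.
Elements before it: 30, 28, 27, 16, 25
Those larger than 18: 30, 28, 27, 25

4 such elements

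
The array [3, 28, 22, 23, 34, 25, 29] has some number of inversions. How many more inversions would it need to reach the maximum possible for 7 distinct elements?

Maximum inversions for 7 distinct elements is C(7, 2) = 7·6/2 = 21.
Current inversions — for each element, count later smaller elements:
3: 0
28: 3
22: 0
23: 0
34: 2
25: 0
29: 0
Current total: 0 + 3 + 0 + 0 + 2 + 0 + 0 = 5
Shortfall: 21 − 5 = 16

16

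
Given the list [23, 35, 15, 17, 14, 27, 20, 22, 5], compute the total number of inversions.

23

Sweep left to right; for each value list the smaller values that follow it:
23 → 15, 17, 14, 20, 22, 5 → 6
35 → 15, 17, 14, 27, 20, 22, 5 → 7
15 → 14, 5 → 2
17 → 14, 5 → 2
14 → 5 → 1
27 → 20, 22, 5 → 3
20 → 5 → 1
22 → 5 → 1
5 → none → 0
Sum: 6 + 7 + 2 + 2 + 1 + 3 + 1 + 1 + 0 = 23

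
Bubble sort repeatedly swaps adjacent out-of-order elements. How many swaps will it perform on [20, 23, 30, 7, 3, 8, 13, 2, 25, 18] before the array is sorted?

25 adjacent swaps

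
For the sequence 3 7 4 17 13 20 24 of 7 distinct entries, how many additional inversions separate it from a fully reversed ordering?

19 inversions short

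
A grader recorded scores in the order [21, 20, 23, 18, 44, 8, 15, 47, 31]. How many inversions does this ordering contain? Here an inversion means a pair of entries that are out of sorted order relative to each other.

16 inversions

For each element, count later entries that are smaller:
21: 4
20: 3
23: 3
18: 2
44: 3
8: 0
15: 0
47: 1
31: 0
Sum: 4 + 3 + 3 + 2 + 3 + 0 + 0 + 1 + 0 = 16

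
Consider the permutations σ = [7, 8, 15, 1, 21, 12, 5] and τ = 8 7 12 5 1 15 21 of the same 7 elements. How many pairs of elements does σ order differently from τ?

8

Assign each item its position (1..7) in the first ordering, then rewrite the second ordering as that position sequence:
positions: 7→1, 8→2, 15→3, 1→4, 21→5, 12→6, 5→7
second ordering as positions: [2, 1, 6, 7, 4, 3, 5]
Discordant pairs = inversions in this position sequence.
2: 1 → 1
1: 0
6: 4, 3, 5 → 3
7: 4, 3, 5 → 3
4: 3 → 1
3: 0
5: 0
Total: 1 + 0 + 3 + 3 + 1 + 0 + 0 = 8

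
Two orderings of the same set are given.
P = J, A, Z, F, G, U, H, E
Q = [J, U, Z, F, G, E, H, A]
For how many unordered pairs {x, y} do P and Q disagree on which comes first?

10 disagreeing pairs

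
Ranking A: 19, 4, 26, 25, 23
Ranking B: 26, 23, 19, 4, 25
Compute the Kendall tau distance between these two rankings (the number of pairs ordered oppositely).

Assign each item its position (1..5) in the first ordering, then rewrite the second ordering as that position sequence:
positions: 19→1, 4→2, 26→3, 25→4, 23→5
second ordering as positions: [3, 5, 1, 2, 4]
Discordant pairs = inversions in this position sequence.
3: 1, 2 → 2
5: 1, 2, 4 → 3
1: 0
2: 0
4: 0
Total: 2 + 3 + 0 + 0 + 0 = 5

5 discordant pairs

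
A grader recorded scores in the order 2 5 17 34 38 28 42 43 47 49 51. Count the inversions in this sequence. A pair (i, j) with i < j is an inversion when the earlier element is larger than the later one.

Sweep left to right; for each value list the smaller values that follow it:
2 → none → 0
5 → none → 0
17 → none → 0
34 → 28 → 1
38 → 28 → 1
28 → none → 0
42 → none → 0
43 → none → 0
47 → none → 0
49 → none → 0
51 → none → 0
Sum: 0 + 0 + 0 + 1 + 1 + 0 + 0 + 0 + 0 + 0 + 0 = 2

2 inversions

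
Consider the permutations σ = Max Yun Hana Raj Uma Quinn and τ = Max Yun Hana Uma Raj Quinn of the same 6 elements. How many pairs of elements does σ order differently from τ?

1

Assign each item its position (1..6) in the first ordering, then rewrite the second ordering as that position sequence:
positions: Max→1, Yun→2, Hana→3, Raj→4, Uma→5, Quinn→6
second ordering as positions: [1, 2, 3, 5, 4, 6]
Discordant pairs = inversions in this position sequence.
1: 0
2: 0
3: 0
5: 4 → 1
4: 0
6: 0
Total: 0 + 0 + 0 + 1 + 0 + 0 = 1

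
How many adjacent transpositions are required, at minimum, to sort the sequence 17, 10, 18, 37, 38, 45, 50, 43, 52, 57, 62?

The minimum number of adjacent swaps to sort an array equals its inversion count, since every such swap removes exactly one inversion.
Count inversions — for each element, later elements that are smaller:
17: 10 → 1
10: none → 0
18: none → 0
37: none → 0
38: none → 0
45: 43 → 1
50: 43 → 1
43: none → 0
52: none → 0
57: none → 0
62: none → 0
Total inversions: 1 + 0 + 0 + 0 + 0 + 1 + 1 + 0 + 0 + 0 + 0 = 3

3 swaps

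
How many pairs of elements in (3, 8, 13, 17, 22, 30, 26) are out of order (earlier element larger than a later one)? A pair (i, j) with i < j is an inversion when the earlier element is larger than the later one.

1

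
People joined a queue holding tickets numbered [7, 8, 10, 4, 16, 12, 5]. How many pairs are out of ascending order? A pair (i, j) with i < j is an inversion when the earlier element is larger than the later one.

Listing every pair i<j with a[i]>a[j] (using 0-based positions):
(0,3): 7 > 4
(0,6): 7 > 5
(1,3): 8 > 4
(1,6): 8 > 5
(2,3): 10 > 4
(2,6): 10 > 5
(4,5): 16 > 12
(4,6): 16 > 5
(5,6): 12 > 5
That's 9 pairs.

9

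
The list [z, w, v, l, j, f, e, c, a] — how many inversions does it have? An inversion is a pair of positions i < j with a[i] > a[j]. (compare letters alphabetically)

36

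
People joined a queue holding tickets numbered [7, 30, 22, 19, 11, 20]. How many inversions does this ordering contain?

Count, for each position, how many later elements it exceeds:
7 → none → 0
30 → 22, 19, 11, 20 → 4
22 → 19, 11, 20 → 3
19 → 11 → 1
11 → none → 0
20 → none → 0
Sum: 0 + 4 + 3 + 1 + 0 + 0 = 8

There are 8 inversions.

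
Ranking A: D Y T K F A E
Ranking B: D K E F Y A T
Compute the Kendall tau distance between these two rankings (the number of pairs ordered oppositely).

9

Assign each item its position (1..7) in the first ordering, then rewrite the second ordering as that position sequence:
positions: D→1, Y→2, T→3, K→4, F→5, A→6, E→7
second ordering as positions: [1, 4, 7, 5, 2, 6, 3]
Discordant pairs = inversions in this position sequence.
1: 0
4: 2, 3 → 2
7: 5, 2, 6, 3 → 4
5: 2, 3 → 2
2: 0
6: 3 → 1
3: 0
Total: 0 + 2 + 4 + 2 + 0 + 1 + 0 = 9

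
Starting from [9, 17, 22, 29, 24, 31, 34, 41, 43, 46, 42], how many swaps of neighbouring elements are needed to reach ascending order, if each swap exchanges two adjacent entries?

3 swaps

Each adjacent swap fixes exactly one inversion, so the minimum swap count equals the number of inversions.
Count inversions — for each element, later elements that are smaller:
9: none → 0
17: none → 0
22: none → 0
29: 24 → 1
24: none → 0
31: none → 0
34: none → 0
41: none → 0
43: 42 → 1
46: 42 → 1
42: none → 0
Total inversions: 0 + 0 + 0 + 1 + 0 + 0 + 0 + 0 + 1 + 1 + 0 = 3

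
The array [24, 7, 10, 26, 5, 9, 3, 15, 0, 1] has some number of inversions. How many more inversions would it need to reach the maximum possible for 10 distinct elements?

Maximum inversions for 10 distinct elements is C(10, 2) = 10·9/2 = 45.
Current inversions — for each element, count later smaller elements:
24: 8
7: 4
10: 5
26: 6
5: 3
9: 3
3: 2
15: 2
0: 0
1: 0
Current total: 8 + 4 + 5 + 6 + 3 + 3 + 2 + 2 + 0 + 0 = 33
Shortfall: 45 − 33 = 12

12 inversions short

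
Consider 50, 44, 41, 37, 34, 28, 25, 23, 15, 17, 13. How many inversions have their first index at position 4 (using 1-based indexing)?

7

The element at index 4 is 37.
Elements after it: 34, 28, 25, 23, 15, 17, 13
Those smaller than 37: 34, 28, 25, 23, 15, 17, 13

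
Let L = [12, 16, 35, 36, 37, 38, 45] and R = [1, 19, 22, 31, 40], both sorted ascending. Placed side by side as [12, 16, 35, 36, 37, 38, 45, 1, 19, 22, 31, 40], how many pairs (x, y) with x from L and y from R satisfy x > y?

Take each right-half value and tally the left-half values above it:
r = 1: 12, 16, 35, 36, 37, 38, 45 → 7
r = 19: 35, 36, 37, 38, 45 → 5
r = 22: 35, 36, 37, 38, 45 → 5
r = 31: 35, 36, 37, 38, 45 → 5
r = 40: 45 → 1
Cross-inversions: 7 + 5 + 5 + 5 + 1 = 23

23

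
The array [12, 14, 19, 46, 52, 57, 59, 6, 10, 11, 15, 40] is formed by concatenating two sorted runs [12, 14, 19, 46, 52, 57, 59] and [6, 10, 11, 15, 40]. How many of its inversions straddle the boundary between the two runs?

Take each right-half value and tally the left-half values above it:
r = 6: 12, 14, 19, 46, 52, 57, 59 → 7
r = 10: 12, 14, 19, 46, 52, 57, 59 → 7
r = 11: 12, 14, 19, 46, 52, 57, 59 → 7
r = 15: 19, 46, 52, 57, 59 → 5
r = 40: 46, 52, 57, 59 → 4
Cross-inversions: 7 + 7 + 7 + 5 + 4 = 30

30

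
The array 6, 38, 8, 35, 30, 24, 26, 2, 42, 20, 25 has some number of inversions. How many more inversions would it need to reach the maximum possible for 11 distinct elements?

27

Maximum inversions for 11 distinct elements is C(11, 2) = 11·10/2 = 55.
Current inversions — for each element, count later smaller elements:
6: 1
38: 8
8: 1
35: 6
30: 5
24: 2
26: 3
2: 0
42: 2
20: 0
25: 0
Current total: 1 + 8 + 1 + 6 + 5 + 2 + 3 + 0 + 2 + 0 + 0 = 28
Shortfall: 55 − 28 = 27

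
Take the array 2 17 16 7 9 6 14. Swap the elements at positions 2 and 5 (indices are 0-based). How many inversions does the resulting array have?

6 inversions

Positions 2 and 5 hold 16 and 6; after swapping, the array is [2, 17, 6, 7, 9, 16, 14].
Element-by-element contributions:
2 → none → 0
17 → 6, 7, 9, 16, 14 → 5
6 → none → 0
7 → none → 0
9 → none → 0
16 → 14 → 1
14 → none → 0
Sum: 0 + 5 + 0 + 0 + 0 + 1 + 0 = 6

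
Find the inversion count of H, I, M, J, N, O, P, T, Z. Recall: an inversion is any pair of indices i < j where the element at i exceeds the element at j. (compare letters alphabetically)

Element-by-element contributions:
H → none → 0
I → none → 0
M → J → 1
J → none → 0
N → none → 0
O → none → 0
P → none → 0
T → none → 0
Z → none → 0
Sum: 0 + 0 + 1 + 0 + 0 + 0 + 0 + 0 + 0 = 1

Out-of-order pairs: 1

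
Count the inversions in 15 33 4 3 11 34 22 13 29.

15

Sweep left to right; for each value list the smaller values that follow it:
15: 4
33: 6
4: 1
3: 0
11: 0
34: 3
22: 1
13: 0
29: 0
Sum: 4 + 6 + 1 + 0 + 0 + 3 + 1 + 0 + 0 = 15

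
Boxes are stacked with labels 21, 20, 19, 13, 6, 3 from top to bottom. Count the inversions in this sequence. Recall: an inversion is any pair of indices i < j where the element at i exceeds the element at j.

Sweep left to right; for each value list the smaller values that follow it:
21 → 20, 19, 13, 6, 3 → 5
20 → 19, 13, 6, 3 → 4
19 → 13, 6, 3 → 3
13 → 6, 3 → 2
6 → 3 → 1
3 → none → 0
Sum: 5 + 4 + 3 + 2 + 1 + 0 = 15

15 out-of-order pairs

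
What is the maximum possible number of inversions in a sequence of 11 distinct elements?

The maximum occurs when the array is in strictly decreasing order: every one of the C(11, 2) pairs is inverted.
C(11, 2) = 11·10/2 = 55

55 inversions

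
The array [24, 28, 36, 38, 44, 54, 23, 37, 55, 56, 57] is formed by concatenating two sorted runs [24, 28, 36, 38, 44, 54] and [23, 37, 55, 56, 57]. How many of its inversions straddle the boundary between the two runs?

For each element r of the right run, count left-run elements greater than r:
r = 23: 24, 28, 36, 38, 44, 54 → 6
r = 37: 38, 44, 54 → 3
r = 55: none → 0
r = 56: none → 0
r = 57: none → 0
Cross-inversions: 6 + 3 + 0 + 0 + 0 = 9

9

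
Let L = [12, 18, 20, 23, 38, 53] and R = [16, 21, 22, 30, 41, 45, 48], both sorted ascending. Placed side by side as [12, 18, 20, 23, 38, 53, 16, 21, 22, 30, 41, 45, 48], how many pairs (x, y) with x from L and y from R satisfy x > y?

There are 16 cross-inversions.

Count, for every r in R, how many entries of L exceed r:
r = 16: 18, 20, 23, 38, 53 → 5
r = 21: 23, 38, 53 → 3
r = 22: 23, 38, 53 → 3
r = 30: 38, 53 → 2
r = 41: 53 → 1
r = 45: 53 → 1
r = 48: 53 → 1
Cross-inversions: 5 + 3 + 3 + 2 + 1 + 1 + 1 = 16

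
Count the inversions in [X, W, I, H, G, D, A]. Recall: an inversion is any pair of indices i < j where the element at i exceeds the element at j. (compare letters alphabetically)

21

For each element, count later entries that are smaller:
X → W, I, H, G, D, A → 6
W → I, H, G, D, A → 5
I → H, G, D, A → 4
H → G, D, A → 3
G → D, A → 2
D → A → 1
A → none → 0
Sum: 6 + 5 + 4 + 3 + 2 + 1 + 0 = 21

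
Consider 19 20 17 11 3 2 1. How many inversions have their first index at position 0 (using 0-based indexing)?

5

The element at index 0 is 19.
Elements after it: 20, 17, 11, 3, 2, 1
Those smaller than 19: 17, 11, 3, 2, 1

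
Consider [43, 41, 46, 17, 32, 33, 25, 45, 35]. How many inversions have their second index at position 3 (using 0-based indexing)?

The element at index 3 is 17.
Elements before it: 43, 41, 46
Those larger than 17: 43, 41, 46

3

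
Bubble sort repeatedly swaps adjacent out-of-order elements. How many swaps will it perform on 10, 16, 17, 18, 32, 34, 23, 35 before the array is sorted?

2 swaps

The minimum number of adjacent swaps to sort an array equals its inversion count, since every such swap removes exactly one inversion.
Count inversions — for each element, later elements that are smaller:
10: none → 0
16: none → 0
17: none → 0
18: none → 0
32: 23 → 1
34: 23 → 1
23: none → 0
35: none → 0
Total inversions: 0 + 0 + 0 + 0 + 1 + 1 + 0 + 0 = 2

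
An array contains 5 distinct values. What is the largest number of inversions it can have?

10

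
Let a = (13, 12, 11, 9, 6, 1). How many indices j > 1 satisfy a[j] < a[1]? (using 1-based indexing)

5

The element at index 1 is 13.
Elements after it: 12, 11, 9, 6, 1
Those smaller than 13: 12, 11, 9, 6, 1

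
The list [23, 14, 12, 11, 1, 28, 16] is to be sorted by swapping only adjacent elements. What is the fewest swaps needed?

The minimum number of adjacent swaps to sort an array equals its inversion count, since every such swap removes exactly one inversion.
Count inversions — for each element, later elements that are smaller:
23: 14, 12, 11, 1, 16 → 5
14: 12, 11, 1 → 3
12: 11, 1 → 2
11: 1 → 1
1: none → 0
28: 16 → 1
16: none → 0
Total inversions: 5 + 3 + 2 + 1 + 0 + 1 + 0 = 12

12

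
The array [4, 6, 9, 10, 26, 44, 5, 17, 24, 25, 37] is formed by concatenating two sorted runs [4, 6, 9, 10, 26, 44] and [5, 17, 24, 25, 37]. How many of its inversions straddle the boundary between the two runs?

Take each right-half value and tally the left-half values above it:
r = 5: 6, 9, 10, 26, 44 → 5
r = 17: 26, 44 → 2
r = 24: 26, 44 → 2
r = 25: 26, 44 → 2
r = 37: 44 → 1
Cross-inversions: 5 + 2 + 2 + 2 + 1 = 12

Cross-inversions: 12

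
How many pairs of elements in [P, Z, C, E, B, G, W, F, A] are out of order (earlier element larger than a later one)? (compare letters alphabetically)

Element-by-element contributions:
P → C, E, B, G, F, A → 6
Z → C, E, B, G, W, F, A → 7
C → B, A → 2
E → B, A → 2
B → A → 1
G → F, A → 2
W → F, A → 2
F → A → 1
A → none → 0
Sum: 6 + 7 + 2 + 2 + 1 + 2 + 2 + 1 + 0 = 23

23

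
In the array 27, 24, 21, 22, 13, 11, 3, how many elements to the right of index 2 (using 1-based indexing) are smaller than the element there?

The element at index 2 is 24.
Elements after it: 21, 22, 13, 11, 3
Those smaller than 24: 21, 22, 13, 11, 3

5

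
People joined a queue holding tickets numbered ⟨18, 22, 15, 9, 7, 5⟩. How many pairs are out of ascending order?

For each element, count later entries that are smaller:
18: 4
22: 4
15: 3
9: 2
7: 1
5: 0
Sum: 4 + 4 + 3 + 2 + 1 + 0 = 14

14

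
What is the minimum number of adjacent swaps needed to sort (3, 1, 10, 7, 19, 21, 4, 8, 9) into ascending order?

There are 12 swaps.

Minimum adjacent swaps = number of inversions (each swap of adjacent out-of-order elements removes one inversion and no swap can remove more).
Count inversions — for each element, later elements that are smaller:
3: 1 → 1
1: none → 0
10: 7, 4, 8, 9 → 4
7: 4 → 1
19: 4, 8, 9 → 3
21: 4, 8, 9 → 3
4: none → 0
8: none → 0
9: none → 0
Total inversions: 1 + 0 + 4 + 1 + 3 + 3 + 0 + 0 + 0 = 12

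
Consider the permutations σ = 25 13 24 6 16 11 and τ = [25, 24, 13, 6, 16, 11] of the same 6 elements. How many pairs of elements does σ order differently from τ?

Assign each item its position (1..6) in the first ordering, then rewrite the second ordering as that position sequence:
positions: 25→1, 13→2, 24→3, 6→4, 16→5, 11→6
second ordering as positions: [1, 3, 2, 4, 5, 6]
Discordant pairs = inversions in this position sequence.
1: 0
3: 2 → 1
2: 0
4: 0
5: 0
6: 0
Total: 0 + 1 + 0 + 0 + 0 + 0 = 1

1 discordant pair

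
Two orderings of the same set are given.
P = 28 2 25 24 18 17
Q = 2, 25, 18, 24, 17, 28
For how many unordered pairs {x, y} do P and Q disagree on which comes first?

6 disagreeing pairs

Assign each item its position (1..6) in the first ordering, then rewrite the second ordering as that position sequence:
positions: 28→1, 2→2, 25→3, 24→4, 18→5, 17→6
second ordering as positions: [2, 3, 5, 4, 6, 1]
Discordant pairs = inversions in this position sequence.
2: 1 → 1
3: 1 → 1
5: 4, 1 → 2
4: 1 → 1
6: 1 → 1
1: 0
Total: 1 + 1 + 2 + 1 + 1 + 0 = 6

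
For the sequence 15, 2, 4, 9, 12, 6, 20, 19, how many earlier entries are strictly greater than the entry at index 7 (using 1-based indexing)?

0

The element at index 7 is 20.
Elements before it: 15, 2, 4, 9, 12, 6
None of them are larger than 20.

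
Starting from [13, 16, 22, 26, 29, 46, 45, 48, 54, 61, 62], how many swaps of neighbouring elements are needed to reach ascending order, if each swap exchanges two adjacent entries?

1

Minimum adjacent swaps = number of inversions (each swap of adjacent out-of-order elements removes one inversion and no swap can remove more).
Count inversions — for each element, later elements that are smaller:
13: none → 0
16: none → 0
22: none → 0
26: none → 0
29: none → 0
46: 45 → 1
45: none → 0
48: none → 0
54: none → 0
61: none → 0
62: none → 0
Total inversions: 0 + 0 + 0 + 0 + 0 + 1 + 0 + 0 + 0 + 0 + 0 = 1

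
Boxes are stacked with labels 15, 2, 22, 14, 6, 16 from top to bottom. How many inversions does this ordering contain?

7 out-of-order pairs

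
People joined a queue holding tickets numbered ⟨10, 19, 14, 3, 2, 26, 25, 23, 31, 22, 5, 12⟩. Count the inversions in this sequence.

30 out-of-order pairs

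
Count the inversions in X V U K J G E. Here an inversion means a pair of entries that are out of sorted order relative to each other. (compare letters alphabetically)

Element-by-element contributions:
X → V, U, K, J, G, E → 6
V → U, K, J, G, E → 5
U → K, J, G, E → 4
K → J, G, E → 3
J → G, E → 2
G → E → 1
E → none → 0
Sum: 6 + 5 + 4 + 3 + 2 + 1 + 0 = 21

There are 21 inversions.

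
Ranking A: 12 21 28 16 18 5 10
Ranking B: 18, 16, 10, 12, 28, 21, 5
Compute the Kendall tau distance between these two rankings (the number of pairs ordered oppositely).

Assign each item its position (1..7) in the first ordering, then rewrite the second ordering as that position sequence:
positions: 12→1, 21→2, 28→3, 16→4, 18→5, 5→6, 10→7
second ordering as positions: [5, 4, 7, 1, 3, 2, 6]
Discordant pairs = inversions in this position sequence.
5: 4, 1, 3, 2 → 4
4: 1, 3, 2 → 3
7: 1, 3, 2, 6 → 4
1: 0
3: 2 → 1
2: 0
6: 0
Total: 4 + 3 + 4 + 0 + 1 + 0 + 0 = 12

12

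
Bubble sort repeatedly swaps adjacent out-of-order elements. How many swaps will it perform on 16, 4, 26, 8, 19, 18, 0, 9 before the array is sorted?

16

The minimum number of adjacent swaps to sort an array equals its inversion count, since every such swap removes exactly one inversion.
Count inversions — for each element, later elements that are smaller:
16: 4, 8, 0, 9 → 4
4: 0 → 1
26: 8, 19, 18, 0, 9 → 5
8: 0 → 1
19: 18, 0, 9 → 3
18: 0, 9 → 2
0: none → 0
9: none → 0
Total inversions: 4 + 1 + 5 + 1 + 3 + 2 + 0 + 0 = 16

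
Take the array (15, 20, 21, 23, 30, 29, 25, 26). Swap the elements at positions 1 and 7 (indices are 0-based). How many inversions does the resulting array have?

Inversions: 12

Positions 1 and 7 hold 20 and 26; after swapping, the array is [15, 26, 21, 23, 30, 29, 25, 20].
Element-by-element contributions:
15: 0
26: 4
21: 1
23: 1
30: 3
29: 2
25: 1
20: 0
Sum: 0 + 4 + 1 + 1 + 3 + 2 + 1 + 0 = 12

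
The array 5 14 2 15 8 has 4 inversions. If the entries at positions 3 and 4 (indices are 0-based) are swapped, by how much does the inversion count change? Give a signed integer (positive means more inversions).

Positions 3 and 4 hold 15 and 8; after swapping, the array is [5, 14, 2, 8, 15].
For each element, count later entries that are smaller:
5: 1
14: 2
2: 0
8: 0
15: 0
Sum: 1 + 2 + 0 + 0 + 0 = 3
Change: 3 − 4 = -1

-1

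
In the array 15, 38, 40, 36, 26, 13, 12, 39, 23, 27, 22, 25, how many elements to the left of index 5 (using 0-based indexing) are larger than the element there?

The element at index 5 is 13.
Elements before it: 15, 38, 40, 36, 26
Those larger than 13: 15, 38, 40, 36, 26

5 such elements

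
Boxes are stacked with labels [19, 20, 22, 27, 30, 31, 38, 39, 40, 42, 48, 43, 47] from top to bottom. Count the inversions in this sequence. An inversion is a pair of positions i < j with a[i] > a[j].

Inversions: 2

Element-by-element contributions:
19 → none → 0
20 → none → 0
22 → none → 0
27 → none → 0
30 → none → 0
31 → none → 0
38 → none → 0
39 → none → 0
40 → none → 0
42 → none → 0
48 → 43, 47 → 2
43 → none → 0
47 → none → 0
Sum: 0 + 0 + 0 + 0 + 0 + 0 + 0 + 0 + 0 + 0 + 2 + 0 + 0 = 2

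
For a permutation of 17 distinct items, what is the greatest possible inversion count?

The maximum occurs when the array is in strictly decreasing order: every one of the C(17, 2) pairs is inverted.
C(17, 2) = 17·16/2 = 136

136 inversions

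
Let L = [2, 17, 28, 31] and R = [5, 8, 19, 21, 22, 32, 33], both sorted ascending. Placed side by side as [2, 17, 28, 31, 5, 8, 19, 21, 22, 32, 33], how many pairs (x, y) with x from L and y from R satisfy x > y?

Take each right-half value and tally the left-half values above it:
r = 5: 17, 28, 31 → 3
r = 8: 17, 28, 31 → 3
r = 19: 28, 31 → 2
r = 21: 28, 31 → 2
r = 22: 28, 31 → 2
r = 32: none → 0
r = 33: none → 0
Cross-inversions: 3 + 3 + 2 + 2 + 2 + 0 + 0 = 12

Cross-inversions: 12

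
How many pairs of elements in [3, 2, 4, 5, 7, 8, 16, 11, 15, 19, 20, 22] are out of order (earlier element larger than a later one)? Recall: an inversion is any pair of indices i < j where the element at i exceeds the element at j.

3 inversions

Sweep left to right; for each value list the smaller values that follow it:
3 → 2 → 1
2 → none → 0
4 → none → 0
5 → none → 0
7 → none → 0
8 → none → 0
16 → 11, 15 → 2
11 → none → 0
15 → none → 0
19 → none → 0
20 → none → 0
22 → none → 0
Sum: 1 + 0 + 0 + 0 + 0 + 0 + 2 + 0 + 0 + 0 + 0 + 0 = 3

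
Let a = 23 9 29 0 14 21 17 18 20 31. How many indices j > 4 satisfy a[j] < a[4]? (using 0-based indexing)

The element at index 4 is 14.
Elements after it: 21, 17, 18, 20, 31
None of them are smaller than 14.

0 such elements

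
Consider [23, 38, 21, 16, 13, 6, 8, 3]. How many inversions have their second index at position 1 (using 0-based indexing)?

0 such elements

The element at index 1 is 38.
Elements before it: 23
None of them are larger than 38.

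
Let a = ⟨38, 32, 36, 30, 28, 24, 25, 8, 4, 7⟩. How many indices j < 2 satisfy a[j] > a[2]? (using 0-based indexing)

1 such element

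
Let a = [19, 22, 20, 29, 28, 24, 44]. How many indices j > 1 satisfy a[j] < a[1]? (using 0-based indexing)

1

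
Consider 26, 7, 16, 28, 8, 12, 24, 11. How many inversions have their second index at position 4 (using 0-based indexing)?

3

The element at index 4 is 8.
Elements before it: 26, 7, 16, 28
Those larger than 8: 26, 16, 28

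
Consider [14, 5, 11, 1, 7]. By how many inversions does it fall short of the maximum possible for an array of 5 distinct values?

Maximum inversions for 5 distinct elements is C(5, 2) = 5·4/2 = 10.
Current inversions — for each element, count later smaller elements:
14: 4
5: 1
11: 2
1: 0
7: 0
Current total: 4 + 1 + 2 + 0 + 0 = 7
Shortfall: 10 − 7 = 3

3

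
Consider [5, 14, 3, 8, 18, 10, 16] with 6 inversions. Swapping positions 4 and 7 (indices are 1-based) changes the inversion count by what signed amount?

+3

Positions 4 and 7 hold 8 and 16; after swapping, the array is [5, 14, 3, 16, 18, 10, 8].
Element-by-element contributions:
5 → 3 → 1
14 → 3, 10, 8 → 3
3 → none → 0
16 → 10, 8 → 2
18 → 10, 8 → 2
10 → 8 → 1
8 → none → 0
Sum: 1 + 3 + 0 + 2 + 2 + 1 + 0 = 9
Change: 9 − 6 = +3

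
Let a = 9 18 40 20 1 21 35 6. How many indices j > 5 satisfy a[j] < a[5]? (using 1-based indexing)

The element at index 5 is 1.
Elements after it: 21, 35, 6
None of them are smaller than 1.

0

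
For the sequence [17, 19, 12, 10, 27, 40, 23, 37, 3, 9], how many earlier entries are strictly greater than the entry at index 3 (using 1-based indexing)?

2

The element at index 3 is 12.
Elements before it: 17, 19
Those larger than 12: 17, 19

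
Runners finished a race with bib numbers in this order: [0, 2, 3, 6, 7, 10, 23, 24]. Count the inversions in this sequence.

Sweep left to right; for each value list the smaller values that follow it:
0: 0
2: 0
3: 0
6: 0
7: 0
10: 0
23: 0
24: 0
Sum: 0 + 0 + 0 + 0 + 0 + 0 + 0 + 0 = 0

0 out-of-order pairs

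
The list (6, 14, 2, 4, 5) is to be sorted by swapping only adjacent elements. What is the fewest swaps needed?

6

Each adjacent swap fixes exactly one inversion, so the minimum swap count equals the number of inversions.
Count inversions — for each element, later elements that are smaller:
6: 2, 4, 5 → 3
14: 2, 4, 5 → 3
2: none → 0
4: none → 0
5: none → 0
Total inversions: 3 + 3 + 0 + 0 + 0 = 6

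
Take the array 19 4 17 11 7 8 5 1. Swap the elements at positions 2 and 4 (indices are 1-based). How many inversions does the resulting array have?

23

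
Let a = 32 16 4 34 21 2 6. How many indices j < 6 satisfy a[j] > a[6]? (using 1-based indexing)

5

The element at index 6 is 2.
Elements before it: 32, 16, 4, 34, 21
Those larger than 2: 32, 16, 4, 34, 21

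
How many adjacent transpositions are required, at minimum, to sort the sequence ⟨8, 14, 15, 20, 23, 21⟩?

1 swap

The minimum number of adjacent swaps to sort an array equals its inversion count, since every such swap removes exactly one inversion.
Count inversions — for each element, later elements that are smaller:
8: none → 0
14: none → 0
15: none → 0
20: none → 0
23: 21 → 1
21: none → 0
Total inversions: 0 + 0 + 0 + 0 + 1 + 0 = 1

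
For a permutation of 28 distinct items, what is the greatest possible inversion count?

There are 378 inversions.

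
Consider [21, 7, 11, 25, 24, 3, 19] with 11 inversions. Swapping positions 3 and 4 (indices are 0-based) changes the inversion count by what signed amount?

-1

Positions 3 and 4 hold 25 and 24; after swapping, the array is [21, 7, 11, 24, 25, 3, 19].
Element-by-element contributions:
21 → 7, 11, 3, 19 → 4
7 → 3 → 1
11 → 3 → 1
24 → 3, 19 → 2
25 → 3, 19 → 2
3 → none → 0
19 → none → 0
Sum: 4 + 1 + 1 + 2 + 2 + 0 + 0 = 10
Change: 10 − 11 = -1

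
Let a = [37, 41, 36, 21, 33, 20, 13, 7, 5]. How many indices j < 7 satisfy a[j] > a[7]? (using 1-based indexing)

6

The element at index 7 is 13.
Elements before it: 37, 41, 36, 21, 33, 20
Those larger than 13: 37, 41, 36, 21, 33, 20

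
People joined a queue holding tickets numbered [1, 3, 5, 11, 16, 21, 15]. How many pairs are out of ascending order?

For each element, count later entries that are smaller:
1 → none → 0
3 → none → 0
5 → none → 0
11 → none → 0
16 → 15 → 1
21 → 15 → 1
15 → none → 0
Sum: 0 + 0 + 0 + 0 + 1 + 1 + 0 = 2

2 out-of-order pairs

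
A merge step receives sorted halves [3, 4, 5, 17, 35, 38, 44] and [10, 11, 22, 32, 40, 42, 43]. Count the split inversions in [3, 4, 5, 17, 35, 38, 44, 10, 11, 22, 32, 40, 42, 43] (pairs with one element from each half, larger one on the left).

17 cross-inversions

Take each right-half value and tally the left-half values above it:
r = 10: 17, 35, 38, 44 → 4
r = 11: 17, 35, 38, 44 → 4
r = 22: 35, 38, 44 → 3
r = 32: 35, 38, 44 → 3
r = 40: 44 → 1
r = 42: 44 → 1
r = 43: 44 → 1
Cross-inversions: 4 + 4 + 3 + 3 + 1 + 1 + 1 = 17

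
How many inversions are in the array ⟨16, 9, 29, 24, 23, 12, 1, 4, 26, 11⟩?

Inversions: 27

For each element, count later entries that are smaller:
16: 5
9: 2
29: 7
24: 5
23: 4
12: 3
1: 0
4: 0
26: 1
11: 0
Sum: 5 + 2 + 7 + 5 + 4 + 3 + 0 + 0 + 1 + 0 = 27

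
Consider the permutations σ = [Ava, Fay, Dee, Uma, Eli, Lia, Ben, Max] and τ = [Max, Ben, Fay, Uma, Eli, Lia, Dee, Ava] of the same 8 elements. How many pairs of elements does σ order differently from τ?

Assign each item its position (1..8) in the first ordering, then rewrite the second ordering as that position sequence:
positions: Ava→1, Fay→2, Dee→3, Uma→4, Eli→5, Lia→6, Ben→7, Max→8
second ordering as positions: [8, 7, 2, 4, 5, 6, 3, 1]
Discordant pairs = inversions in this position sequence.
8: 7, 2, 4, 5, 6, 3, 1 → 7
7: 2, 4, 5, 6, 3, 1 → 6
2: 1 → 1
4: 3, 1 → 2
5: 3, 1 → 2
6: 3, 1 → 2
3: 1 → 1
1: 0
Total: 7 + 6 + 1 + 2 + 2 + 2 + 1 + 0 = 21

There are 21 discordant pairs.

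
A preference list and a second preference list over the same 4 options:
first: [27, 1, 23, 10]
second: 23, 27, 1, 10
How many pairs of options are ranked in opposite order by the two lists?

Assign each item its position (1..4) in the first ordering, then rewrite the second ordering as that position sequence:
positions: 27→1, 1→2, 23→3, 10→4
second ordering as positions: [3, 1, 2, 4]
Discordant pairs = inversions in this position sequence.
3: 1, 2 → 2
1: 0
2: 0
4: 0
Total: 2 + 0 + 0 + 0 = 2

2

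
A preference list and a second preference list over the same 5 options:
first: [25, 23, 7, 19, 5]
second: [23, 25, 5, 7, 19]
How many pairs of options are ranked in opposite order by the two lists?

3

Assign each item its position (1..5) in the first ordering, then rewrite the second ordering as that position sequence:
positions: 25→1, 23→2, 7→3, 19→4, 5→5
second ordering as positions: [2, 1, 5, 3, 4]
Discordant pairs = inversions in this position sequence.
2: 1 → 1
1: 0
5: 3, 4 → 2
3: 0
4: 0
Total: 1 + 0 + 2 + 0 + 0 = 3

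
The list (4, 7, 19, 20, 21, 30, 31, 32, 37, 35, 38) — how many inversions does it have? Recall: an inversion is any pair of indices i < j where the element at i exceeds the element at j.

1 out-of-order pair

Element-by-element contributions:
4: 0
7: 0
19: 0
20: 0
21: 0
30: 0
31: 0
32: 0
37: 1
35: 0
38: 0
Sum: 0 + 0 + 0 + 0 + 0 + 0 + 0 + 0 + 1 + 0 + 0 = 1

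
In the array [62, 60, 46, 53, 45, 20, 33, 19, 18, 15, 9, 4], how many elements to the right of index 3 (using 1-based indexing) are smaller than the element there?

8 such elements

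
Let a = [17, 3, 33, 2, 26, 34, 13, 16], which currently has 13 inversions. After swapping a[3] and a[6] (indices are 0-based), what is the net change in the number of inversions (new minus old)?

+1

Positions 3 and 6 hold 2 and 13; after swapping, the array is [17, 3, 33, 13, 26, 34, 2, 16].
Count, for each position, how many later elements it exceeds:
17: 4
3: 1
33: 4
13: 1
26: 2
34: 2
2: 0
16: 0
Sum: 4 + 1 + 4 + 1 + 2 + 2 + 0 + 0 = 14
Change: 14 − 13 = +1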